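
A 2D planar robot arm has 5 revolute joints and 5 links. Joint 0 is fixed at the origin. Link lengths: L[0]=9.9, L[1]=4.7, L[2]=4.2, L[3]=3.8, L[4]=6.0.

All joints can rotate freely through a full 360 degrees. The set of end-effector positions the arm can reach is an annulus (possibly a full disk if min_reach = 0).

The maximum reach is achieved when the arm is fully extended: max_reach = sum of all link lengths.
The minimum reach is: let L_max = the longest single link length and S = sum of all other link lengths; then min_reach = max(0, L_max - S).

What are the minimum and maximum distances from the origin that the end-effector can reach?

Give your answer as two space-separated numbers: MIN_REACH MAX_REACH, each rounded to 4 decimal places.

Link lengths: [9.9, 4.7, 4.2, 3.8, 6.0]
max_reach = 9.9 + 4.7 + 4.2 + 3.8 + 6 = 28.6
L_max = max([9.9, 4.7, 4.2, 3.8, 6.0]) = 9.9
S (sum of others) = 28.6 - 9.9 = 18.7
min_reach = max(0, 9.9 - 18.7) = max(0, -8.8) = 0

Answer: 0.0000 28.6000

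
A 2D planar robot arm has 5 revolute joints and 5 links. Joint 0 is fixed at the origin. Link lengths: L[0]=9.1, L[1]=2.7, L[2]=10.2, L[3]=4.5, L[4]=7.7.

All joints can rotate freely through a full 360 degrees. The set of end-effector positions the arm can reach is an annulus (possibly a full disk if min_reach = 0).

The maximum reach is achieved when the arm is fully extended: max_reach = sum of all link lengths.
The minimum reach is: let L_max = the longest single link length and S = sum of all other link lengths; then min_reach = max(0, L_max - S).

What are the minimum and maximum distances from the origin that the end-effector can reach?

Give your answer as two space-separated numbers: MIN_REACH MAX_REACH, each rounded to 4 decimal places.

Answer: 0.0000 34.2000

Derivation:
Link lengths: [9.1, 2.7, 10.2, 4.5, 7.7]
max_reach = 9.1 + 2.7 + 10.2 + 4.5 + 7.7 = 34.2
L_max = max([9.1, 2.7, 10.2, 4.5, 7.7]) = 10.2
S (sum of others) = 34.2 - 10.2 = 24
min_reach = max(0, 10.2 - 24) = max(0, -13.8) = 0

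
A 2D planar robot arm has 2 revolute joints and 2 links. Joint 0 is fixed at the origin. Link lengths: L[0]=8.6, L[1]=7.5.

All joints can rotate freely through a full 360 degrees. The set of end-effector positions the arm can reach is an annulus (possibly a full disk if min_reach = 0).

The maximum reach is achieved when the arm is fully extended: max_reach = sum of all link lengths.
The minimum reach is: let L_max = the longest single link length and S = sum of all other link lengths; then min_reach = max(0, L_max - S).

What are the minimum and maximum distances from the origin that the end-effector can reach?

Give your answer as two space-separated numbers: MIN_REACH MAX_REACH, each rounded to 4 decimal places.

Answer: 1.1000 16.1000

Derivation:
Link lengths: [8.6, 7.5]
max_reach = 8.6 + 7.5 = 16.1
L_max = max([8.6, 7.5]) = 8.6
S (sum of others) = 16.1 - 8.6 = 7.5
min_reach = max(0, 8.6 - 7.5) = max(0, 1.1) = 1.1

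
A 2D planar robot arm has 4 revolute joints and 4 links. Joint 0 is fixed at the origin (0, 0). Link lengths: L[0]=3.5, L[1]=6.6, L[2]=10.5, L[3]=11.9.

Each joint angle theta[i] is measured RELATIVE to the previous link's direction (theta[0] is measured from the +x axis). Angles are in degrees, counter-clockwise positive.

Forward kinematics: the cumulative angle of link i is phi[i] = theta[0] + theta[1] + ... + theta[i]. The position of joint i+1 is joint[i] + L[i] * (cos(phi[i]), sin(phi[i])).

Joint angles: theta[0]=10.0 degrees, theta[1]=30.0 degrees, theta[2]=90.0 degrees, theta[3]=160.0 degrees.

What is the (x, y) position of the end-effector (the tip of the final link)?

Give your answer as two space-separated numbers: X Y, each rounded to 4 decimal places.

Answer: 5.8235 1.7113

Derivation:
joint[0] = (0.0000, 0.0000)  (base)
link 0: phi[0] = 10 = 10 deg
  cos(10 deg) = 0.9848, sin(10 deg) = 0.1736
  joint[1] = (0.0000, 0.0000) + 3.5 * (0.9848, 0.1736) = (0.0000 + 3.4468, 0.0000 + 0.6078) = (3.4468, 0.6078)
link 1: phi[1] = 10 + 30 = 40 deg
  cos(40 deg) = 0.7660, sin(40 deg) = 0.6428
  joint[2] = (3.4468, 0.6078) + 6.6 * (0.7660, 0.6428) = (3.4468 + 5.0559, 0.6078 + 4.2424) = (8.5027, 4.8502)
link 2: phi[2] = 10 + 30 + 90 = 130 deg
  cos(130 deg) = -0.6428, sin(130 deg) = 0.7660
  joint[3] = (8.5027, 4.8502) + 10.5 * (-0.6428, 0.7660) = (8.5027 + -6.7493, 4.8502 + 8.0435) = (1.7535, 12.8936)
link 3: phi[3] = 10 + 30 + 90 + 160 = 290 deg
  cos(290 deg) = 0.3420, sin(290 deg) = -0.9397
  joint[4] = (1.7535, 12.8936) + 11.9 * (0.3420, -0.9397) = (1.7535 + 4.0700, 12.8936 + -11.1823) = (5.8235, 1.7113)
End effector: (5.8235, 1.7113)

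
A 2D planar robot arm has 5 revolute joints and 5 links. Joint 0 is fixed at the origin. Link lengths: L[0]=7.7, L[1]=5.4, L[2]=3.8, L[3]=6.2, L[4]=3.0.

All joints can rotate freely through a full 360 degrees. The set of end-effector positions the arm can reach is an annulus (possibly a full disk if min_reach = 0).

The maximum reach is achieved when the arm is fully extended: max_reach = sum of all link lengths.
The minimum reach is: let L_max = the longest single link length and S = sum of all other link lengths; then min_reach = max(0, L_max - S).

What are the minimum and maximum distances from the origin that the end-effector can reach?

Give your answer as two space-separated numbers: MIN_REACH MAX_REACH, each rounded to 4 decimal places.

Answer: 0.0000 26.1000

Derivation:
Link lengths: [7.7, 5.4, 3.8, 6.2, 3.0]
max_reach = 7.7 + 5.4 + 3.8 + 6.2 + 3 = 26.1
L_max = max([7.7, 5.4, 3.8, 6.2, 3.0]) = 7.7
S (sum of others) = 26.1 - 7.7 = 18.4
min_reach = max(0, 7.7 - 18.4) = max(0, -10.7) = 0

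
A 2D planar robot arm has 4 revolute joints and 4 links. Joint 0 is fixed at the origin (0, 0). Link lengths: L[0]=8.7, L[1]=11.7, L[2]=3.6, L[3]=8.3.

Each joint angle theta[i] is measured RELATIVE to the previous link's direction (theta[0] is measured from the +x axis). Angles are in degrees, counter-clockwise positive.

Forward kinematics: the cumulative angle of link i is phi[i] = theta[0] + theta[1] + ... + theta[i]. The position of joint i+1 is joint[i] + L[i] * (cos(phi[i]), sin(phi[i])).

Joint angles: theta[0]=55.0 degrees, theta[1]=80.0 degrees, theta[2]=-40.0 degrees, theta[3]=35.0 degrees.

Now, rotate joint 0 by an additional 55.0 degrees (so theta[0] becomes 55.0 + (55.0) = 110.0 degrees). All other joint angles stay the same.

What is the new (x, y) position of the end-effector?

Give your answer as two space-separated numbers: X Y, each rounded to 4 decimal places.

joint[0] = (0.0000, 0.0000)  (base)
link 0: phi[0] = 110 = 110 deg
  cos(110 deg) = -0.3420, sin(110 deg) = 0.9397
  joint[1] = (0.0000, 0.0000) + 8.7 * (-0.3420, 0.9397) = (0.0000 + -2.9756, 0.0000 + 8.1753) = (-2.9756, 8.1753)
link 1: phi[1] = 110 + 80 = 190 deg
  cos(190 deg) = -0.9848, sin(190 deg) = -0.1736
  joint[2] = (-2.9756, 8.1753) + 11.7 * (-0.9848, -0.1736) = (-2.9756 + -11.5223, 8.1753 + -2.0317) = (-14.4978, 6.1436)
link 2: phi[2] = 110 + 80 + -40 = 150 deg
  cos(150 deg) = -0.8660, sin(150 deg) = 0.5000
  joint[3] = (-14.4978, 6.1436) + 3.6 * (-0.8660, 0.5000) = (-14.4978 + -3.1177, 6.1436 + 1.8000) = (-17.6155, 7.9436)
link 3: phi[3] = 110 + 80 + -40 + 35 = 185 deg
  cos(185 deg) = -0.9962, sin(185 deg) = -0.0872
  joint[4] = (-17.6155, 7.9436) + 8.3 * (-0.9962, -0.0872) = (-17.6155 + -8.2684, 7.9436 + -0.7234) = (-25.8839, 7.2202)
End effector: (-25.8839, 7.2202)

Answer: -25.8839 7.2202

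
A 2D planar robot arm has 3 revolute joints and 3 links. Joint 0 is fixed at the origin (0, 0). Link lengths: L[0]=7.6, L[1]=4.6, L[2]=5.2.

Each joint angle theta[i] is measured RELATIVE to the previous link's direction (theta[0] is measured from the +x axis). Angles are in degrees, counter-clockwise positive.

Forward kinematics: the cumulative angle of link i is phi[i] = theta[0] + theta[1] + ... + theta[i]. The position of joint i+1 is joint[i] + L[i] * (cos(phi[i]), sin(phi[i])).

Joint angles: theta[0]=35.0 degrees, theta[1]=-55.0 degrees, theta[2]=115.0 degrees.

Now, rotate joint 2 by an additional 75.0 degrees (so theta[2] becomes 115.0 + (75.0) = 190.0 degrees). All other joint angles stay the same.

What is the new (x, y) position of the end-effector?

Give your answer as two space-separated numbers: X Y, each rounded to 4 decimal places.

joint[0] = (0.0000, 0.0000)  (base)
link 0: phi[0] = 35 = 35 deg
  cos(35 deg) = 0.8192, sin(35 deg) = 0.5736
  joint[1] = (0.0000, 0.0000) + 7.6 * (0.8192, 0.5736) = (0.0000 + 6.2256, 0.0000 + 4.3592) = (6.2256, 4.3592)
link 1: phi[1] = 35 + -55 = -20 deg
  cos(-20 deg) = 0.9397, sin(-20 deg) = -0.3420
  joint[2] = (6.2256, 4.3592) + 4.6 * (0.9397, -0.3420) = (6.2256 + 4.3226, 4.3592 + -1.5733) = (10.5481, 2.7859)
link 2: phi[2] = 35 + -55 + 190 = 170 deg
  cos(170 deg) = -0.9848, sin(170 deg) = 0.1736
  joint[3] = (10.5481, 2.7859) + 5.2 * (-0.9848, 0.1736) = (10.5481 + -5.1210, 2.7859 + 0.9030) = (5.4271, 3.6889)
End effector: (5.4271, 3.6889)

Answer: 5.4271 3.6889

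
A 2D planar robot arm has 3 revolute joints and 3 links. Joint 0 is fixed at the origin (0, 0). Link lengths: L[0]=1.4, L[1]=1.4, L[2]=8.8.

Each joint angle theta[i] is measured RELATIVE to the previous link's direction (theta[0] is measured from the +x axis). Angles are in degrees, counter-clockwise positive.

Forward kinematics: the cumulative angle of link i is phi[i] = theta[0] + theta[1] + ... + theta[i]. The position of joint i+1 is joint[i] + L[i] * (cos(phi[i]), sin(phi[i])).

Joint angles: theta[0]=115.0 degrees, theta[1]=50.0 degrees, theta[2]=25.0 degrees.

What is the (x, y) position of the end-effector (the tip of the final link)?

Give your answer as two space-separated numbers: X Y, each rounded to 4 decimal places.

joint[0] = (0.0000, 0.0000)  (base)
link 0: phi[0] = 115 = 115 deg
  cos(115 deg) = -0.4226, sin(115 deg) = 0.9063
  joint[1] = (0.0000, 0.0000) + 1.4 * (-0.4226, 0.9063) = (0.0000 + -0.5917, 0.0000 + 1.2688) = (-0.5917, 1.2688)
link 1: phi[1] = 115 + 50 = 165 deg
  cos(165 deg) = -0.9659, sin(165 deg) = 0.2588
  joint[2] = (-0.5917, 1.2688) + 1.4 * (-0.9659, 0.2588) = (-0.5917 + -1.3523, 1.2688 + 0.3623) = (-1.9440, 1.6312)
link 2: phi[2] = 115 + 50 + 25 = 190 deg
  cos(190 deg) = -0.9848, sin(190 deg) = -0.1736
  joint[3] = (-1.9440, 1.6312) + 8.8 * (-0.9848, -0.1736) = (-1.9440 + -8.6663, 1.6312 + -1.5281) = (-10.6103, 0.1031)
End effector: (-10.6103, 0.1031)

Answer: -10.6103 0.1031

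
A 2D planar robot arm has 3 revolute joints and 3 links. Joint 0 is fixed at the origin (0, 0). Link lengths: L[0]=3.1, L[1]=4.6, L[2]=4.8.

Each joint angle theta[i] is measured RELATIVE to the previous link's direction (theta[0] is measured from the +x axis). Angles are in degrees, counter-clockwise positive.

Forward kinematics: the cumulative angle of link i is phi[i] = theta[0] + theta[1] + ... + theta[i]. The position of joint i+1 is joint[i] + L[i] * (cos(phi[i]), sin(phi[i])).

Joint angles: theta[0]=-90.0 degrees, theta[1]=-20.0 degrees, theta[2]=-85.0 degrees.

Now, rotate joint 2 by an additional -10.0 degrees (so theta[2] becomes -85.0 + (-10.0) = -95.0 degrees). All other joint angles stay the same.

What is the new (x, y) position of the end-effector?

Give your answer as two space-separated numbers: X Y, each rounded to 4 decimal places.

Answer: -5.9236 -5.3940

Derivation:
joint[0] = (0.0000, 0.0000)  (base)
link 0: phi[0] = -90 = -90 deg
  cos(-90 deg) = 0.0000, sin(-90 deg) = -1.0000
  joint[1] = (0.0000, 0.0000) + 3.1 * (0.0000, -1.0000) = (0.0000 + 0.0000, 0.0000 + -3.1000) = (0.0000, -3.1000)
link 1: phi[1] = -90 + -20 = -110 deg
  cos(-110 deg) = -0.3420, sin(-110 deg) = -0.9397
  joint[2] = (0.0000, -3.1000) + 4.6 * (-0.3420, -0.9397) = (0.0000 + -1.5733, -3.1000 + -4.3226) = (-1.5733, -7.4226)
link 2: phi[2] = -90 + -20 + -95 = -205 deg
  cos(-205 deg) = -0.9063, sin(-205 deg) = 0.4226
  joint[3] = (-1.5733, -7.4226) + 4.8 * (-0.9063, 0.4226) = (-1.5733 + -4.3503, -7.4226 + 2.0286) = (-5.9236, -5.3940)
End effector: (-5.9236, -5.3940)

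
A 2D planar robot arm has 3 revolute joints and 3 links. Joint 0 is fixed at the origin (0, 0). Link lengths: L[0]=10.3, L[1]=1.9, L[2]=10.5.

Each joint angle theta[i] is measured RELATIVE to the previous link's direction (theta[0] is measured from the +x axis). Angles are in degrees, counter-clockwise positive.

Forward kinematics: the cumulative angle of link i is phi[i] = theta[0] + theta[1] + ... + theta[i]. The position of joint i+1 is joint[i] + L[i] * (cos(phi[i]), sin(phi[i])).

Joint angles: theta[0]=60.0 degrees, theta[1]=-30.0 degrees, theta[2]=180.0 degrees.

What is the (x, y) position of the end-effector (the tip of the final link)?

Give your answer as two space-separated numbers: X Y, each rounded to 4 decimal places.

Answer: -2.2978 4.6201

Derivation:
joint[0] = (0.0000, 0.0000)  (base)
link 0: phi[0] = 60 = 60 deg
  cos(60 deg) = 0.5000, sin(60 deg) = 0.8660
  joint[1] = (0.0000, 0.0000) + 10.3 * (0.5000, 0.8660) = (0.0000 + 5.1500, 0.0000 + 8.9201) = (5.1500, 8.9201)
link 1: phi[1] = 60 + -30 = 30 deg
  cos(30 deg) = 0.8660, sin(30 deg) = 0.5000
  joint[2] = (5.1500, 8.9201) + 1.9 * (0.8660, 0.5000) = (5.1500 + 1.6454, 8.9201 + 0.9500) = (6.7954, 9.8701)
link 2: phi[2] = 60 + -30 + 180 = 210 deg
  cos(210 deg) = -0.8660, sin(210 deg) = -0.5000
  joint[3] = (6.7954, 9.8701) + 10.5 * (-0.8660, -0.5000) = (6.7954 + -9.0933, 9.8701 + -5.2500) = (-2.2978, 4.6201)
End effector: (-2.2978, 4.6201)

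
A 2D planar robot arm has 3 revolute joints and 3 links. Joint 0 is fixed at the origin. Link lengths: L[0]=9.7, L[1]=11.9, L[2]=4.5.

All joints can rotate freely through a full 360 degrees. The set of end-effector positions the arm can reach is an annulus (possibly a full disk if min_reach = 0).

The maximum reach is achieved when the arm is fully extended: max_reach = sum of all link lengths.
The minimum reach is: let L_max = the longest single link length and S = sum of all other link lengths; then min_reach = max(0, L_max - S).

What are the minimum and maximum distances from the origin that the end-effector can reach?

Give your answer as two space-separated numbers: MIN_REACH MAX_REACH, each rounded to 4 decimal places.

Answer: 0.0000 26.1000

Derivation:
Link lengths: [9.7, 11.9, 4.5]
max_reach = 9.7 + 11.9 + 4.5 = 26.1
L_max = max([9.7, 11.9, 4.5]) = 11.9
S (sum of others) = 26.1 - 11.9 = 14.2
min_reach = max(0, 11.9 - 14.2) = max(0, -2.3) = 0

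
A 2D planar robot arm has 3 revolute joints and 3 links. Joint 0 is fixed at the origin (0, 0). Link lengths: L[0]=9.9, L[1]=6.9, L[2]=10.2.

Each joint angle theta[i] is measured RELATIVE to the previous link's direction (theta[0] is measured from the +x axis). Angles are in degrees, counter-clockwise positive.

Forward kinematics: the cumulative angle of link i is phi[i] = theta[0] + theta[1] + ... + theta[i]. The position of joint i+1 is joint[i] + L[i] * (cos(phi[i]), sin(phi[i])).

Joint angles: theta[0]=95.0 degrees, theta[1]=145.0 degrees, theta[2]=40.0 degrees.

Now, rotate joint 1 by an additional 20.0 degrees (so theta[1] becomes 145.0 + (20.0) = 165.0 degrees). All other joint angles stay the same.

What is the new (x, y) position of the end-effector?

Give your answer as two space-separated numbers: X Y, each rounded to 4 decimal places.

joint[0] = (0.0000, 0.0000)  (base)
link 0: phi[0] = 95 = 95 deg
  cos(95 deg) = -0.0872, sin(95 deg) = 0.9962
  joint[1] = (0.0000, 0.0000) + 9.9 * (-0.0872, 0.9962) = (0.0000 + -0.8628, 0.0000 + 9.8623) = (-0.8628, 9.8623)
link 1: phi[1] = 95 + 165 = 260 deg
  cos(260 deg) = -0.1736, sin(260 deg) = -0.9848
  joint[2] = (-0.8628, 9.8623) + 6.9 * (-0.1736, -0.9848) = (-0.8628 + -1.1982, 9.8623 + -6.7952) = (-2.0610, 3.0672)
link 2: phi[2] = 95 + 165 + 40 = 300 deg
  cos(300 deg) = 0.5000, sin(300 deg) = -0.8660
  joint[3] = (-2.0610, 3.0672) + 10.2 * (0.5000, -0.8660) = (-2.0610 + 5.1000, 3.0672 + -8.8335) = (3.0390, -5.7663)
End effector: (3.0390, -5.7663)

Answer: 3.0390 -5.7663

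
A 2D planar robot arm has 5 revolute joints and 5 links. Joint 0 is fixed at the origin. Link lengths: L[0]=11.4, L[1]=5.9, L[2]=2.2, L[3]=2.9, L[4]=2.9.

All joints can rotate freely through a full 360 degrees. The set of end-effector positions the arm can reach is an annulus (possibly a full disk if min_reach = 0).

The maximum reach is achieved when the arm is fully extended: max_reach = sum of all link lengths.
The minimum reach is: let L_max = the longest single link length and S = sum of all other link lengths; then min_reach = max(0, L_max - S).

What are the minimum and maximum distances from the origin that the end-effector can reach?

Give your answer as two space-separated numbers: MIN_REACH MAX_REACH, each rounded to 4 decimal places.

Link lengths: [11.4, 5.9, 2.2, 2.9, 2.9]
max_reach = 11.4 + 5.9 + 2.2 + 2.9 + 2.9 = 25.3
L_max = max([11.4, 5.9, 2.2, 2.9, 2.9]) = 11.4
S (sum of others) = 25.3 - 11.4 = 13.9
min_reach = max(0, 11.4 - 13.9) = max(0, -2.5) = 0

Answer: 0.0000 25.3000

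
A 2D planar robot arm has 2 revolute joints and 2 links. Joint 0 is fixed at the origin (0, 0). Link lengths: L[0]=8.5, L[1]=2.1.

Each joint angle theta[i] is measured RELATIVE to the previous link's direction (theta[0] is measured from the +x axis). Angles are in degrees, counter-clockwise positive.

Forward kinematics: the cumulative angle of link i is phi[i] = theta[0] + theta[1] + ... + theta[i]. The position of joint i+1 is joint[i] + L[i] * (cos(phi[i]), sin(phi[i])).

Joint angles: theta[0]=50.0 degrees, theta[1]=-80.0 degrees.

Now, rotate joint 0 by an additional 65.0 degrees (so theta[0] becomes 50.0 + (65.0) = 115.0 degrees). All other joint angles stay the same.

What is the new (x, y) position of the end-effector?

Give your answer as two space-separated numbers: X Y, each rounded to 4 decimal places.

joint[0] = (0.0000, 0.0000)  (base)
link 0: phi[0] = 115 = 115 deg
  cos(115 deg) = -0.4226, sin(115 deg) = 0.9063
  joint[1] = (0.0000, 0.0000) + 8.5 * (-0.4226, 0.9063) = (0.0000 + -3.5923, 0.0000 + 7.7036) = (-3.5923, 7.7036)
link 1: phi[1] = 115 + -80 = 35 deg
  cos(35 deg) = 0.8192, sin(35 deg) = 0.5736
  joint[2] = (-3.5923, 7.7036) + 2.1 * (0.8192, 0.5736) = (-3.5923 + 1.7202, 7.7036 + 1.2045) = (-1.8720, 8.9081)
End effector: (-1.8720, 8.9081)

Answer: -1.8720 8.9081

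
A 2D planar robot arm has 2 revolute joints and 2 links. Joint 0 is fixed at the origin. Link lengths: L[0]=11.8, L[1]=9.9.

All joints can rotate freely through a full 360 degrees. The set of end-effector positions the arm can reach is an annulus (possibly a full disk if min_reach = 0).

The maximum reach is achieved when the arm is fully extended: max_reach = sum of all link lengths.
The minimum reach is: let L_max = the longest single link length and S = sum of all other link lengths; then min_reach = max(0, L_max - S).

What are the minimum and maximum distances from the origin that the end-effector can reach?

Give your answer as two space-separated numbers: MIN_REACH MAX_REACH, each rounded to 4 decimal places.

Answer: 1.9000 21.7000

Derivation:
Link lengths: [11.8, 9.9]
max_reach = 11.8 + 9.9 = 21.7
L_max = max([11.8, 9.9]) = 11.8
S (sum of others) = 21.7 - 11.8 = 9.9
min_reach = max(0, 11.8 - 9.9) = max(0, 1.9) = 1.9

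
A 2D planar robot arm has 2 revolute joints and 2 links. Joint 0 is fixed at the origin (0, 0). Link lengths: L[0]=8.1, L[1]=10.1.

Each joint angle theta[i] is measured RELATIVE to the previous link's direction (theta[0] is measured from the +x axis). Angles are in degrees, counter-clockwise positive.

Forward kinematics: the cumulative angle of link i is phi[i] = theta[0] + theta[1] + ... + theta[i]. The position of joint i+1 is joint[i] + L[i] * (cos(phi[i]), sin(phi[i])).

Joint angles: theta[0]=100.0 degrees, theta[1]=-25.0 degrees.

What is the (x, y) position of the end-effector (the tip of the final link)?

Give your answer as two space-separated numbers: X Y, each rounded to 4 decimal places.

Answer: 1.2075 17.7328

Derivation:
joint[0] = (0.0000, 0.0000)  (base)
link 0: phi[0] = 100 = 100 deg
  cos(100 deg) = -0.1736, sin(100 deg) = 0.9848
  joint[1] = (0.0000, 0.0000) + 8.1 * (-0.1736, 0.9848) = (0.0000 + -1.4066, 0.0000 + 7.9769) = (-1.4066, 7.9769)
link 1: phi[1] = 100 + -25 = 75 deg
  cos(75 deg) = 0.2588, sin(75 deg) = 0.9659
  joint[2] = (-1.4066, 7.9769) + 10.1 * (0.2588, 0.9659) = (-1.4066 + 2.6141, 7.9769 + 9.7559) = (1.2075, 17.7328)
End effector: (1.2075, 17.7328)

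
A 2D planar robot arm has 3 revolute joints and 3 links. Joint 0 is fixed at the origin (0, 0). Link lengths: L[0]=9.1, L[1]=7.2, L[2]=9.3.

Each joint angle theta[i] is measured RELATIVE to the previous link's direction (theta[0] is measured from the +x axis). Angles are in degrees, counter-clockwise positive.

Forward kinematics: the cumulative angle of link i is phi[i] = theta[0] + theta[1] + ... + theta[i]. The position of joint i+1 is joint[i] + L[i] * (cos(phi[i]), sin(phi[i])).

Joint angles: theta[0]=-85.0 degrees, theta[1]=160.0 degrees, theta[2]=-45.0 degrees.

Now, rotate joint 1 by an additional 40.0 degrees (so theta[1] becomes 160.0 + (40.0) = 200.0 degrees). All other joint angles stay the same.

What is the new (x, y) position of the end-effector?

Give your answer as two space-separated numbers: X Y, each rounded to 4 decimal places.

Answer: 0.9311 6.1992

Derivation:
joint[0] = (0.0000, 0.0000)  (base)
link 0: phi[0] = -85 = -85 deg
  cos(-85 deg) = 0.0872, sin(-85 deg) = -0.9962
  joint[1] = (0.0000, 0.0000) + 9.1 * (0.0872, -0.9962) = (0.0000 + 0.7931, 0.0000 + -9.0654) = (0.7931, -9.0654)
link 1: phi[1] = -85 + 200 = 115 deg
  cos(115 deg) = -0.4226, sin(115 deg) = 0.9063
  joint[2] = (0.7931, -9.0654) + 7.2 * (-0.4226, 0.9063) = (0.7931 + -3.0429, -9.0654 + 6.5254) = (-2.2497, -2.5400)
link 2: phi[2] = -85 + 200 + -45 = 70 deg
  cos(70 deg) = 0.3420, sin(70 deg) = 0.9397
  joint[3] = (-2.2497, -2.5400) + 9.3 * (0.3420, 0.9397) = (-2.2497 + 3.1808, -2.5400 + 8.7391) = (0.9311, 6.1992)
End effector: (0.9311, 6.1992)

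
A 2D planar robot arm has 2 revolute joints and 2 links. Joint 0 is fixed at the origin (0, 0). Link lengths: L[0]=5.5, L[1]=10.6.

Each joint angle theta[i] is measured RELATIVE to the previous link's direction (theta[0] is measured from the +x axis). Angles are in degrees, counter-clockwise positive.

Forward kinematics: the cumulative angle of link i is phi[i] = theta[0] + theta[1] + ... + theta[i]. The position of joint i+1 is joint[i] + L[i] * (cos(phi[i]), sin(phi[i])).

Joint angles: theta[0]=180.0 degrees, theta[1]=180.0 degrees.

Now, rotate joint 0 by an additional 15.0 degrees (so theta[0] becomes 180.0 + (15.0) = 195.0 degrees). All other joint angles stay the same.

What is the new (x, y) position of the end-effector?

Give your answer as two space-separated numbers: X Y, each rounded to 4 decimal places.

Answer: 4.9262 1.3200

Derivation:
joint[0] = (0.0000, 0.0000)  (base)
link 0: phi[0] = 195 = 195 deg
  cos(195 deg) = -0.9659, sin(195 deg) = -0.2588
  joint[1] = (0.0000, 0.0000) + 5.5 * (-0.9659, -0.2588) = (0.0000 + -5.3126, 0.0000 + -1.4235) = (-5.3126, -1.4235)
link 1: phi[1] = 195 + 180 = 375 deg
  cos(375 deg) = 0.9659, sin(375 deg) = 0.2588
  joint[2] = (-5.3126, -1.4235) + 10.6 * (0.9659, 0.2588) = (-5.3126 + 10.2388, -1.4235 + 2.7435) = (4.9262, 1.3200)
End effector: (4.9262, 1.3200)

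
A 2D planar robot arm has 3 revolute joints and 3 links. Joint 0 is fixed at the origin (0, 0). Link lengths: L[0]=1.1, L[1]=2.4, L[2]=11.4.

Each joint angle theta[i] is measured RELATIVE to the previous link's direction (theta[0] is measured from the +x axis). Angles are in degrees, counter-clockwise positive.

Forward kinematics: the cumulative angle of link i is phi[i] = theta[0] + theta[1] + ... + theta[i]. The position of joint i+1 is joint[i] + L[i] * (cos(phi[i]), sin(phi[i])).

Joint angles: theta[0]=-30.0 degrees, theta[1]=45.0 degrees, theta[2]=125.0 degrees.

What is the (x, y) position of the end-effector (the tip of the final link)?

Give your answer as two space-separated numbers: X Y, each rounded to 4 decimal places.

Answer: -5.4621 7.3989

Derivation:
joint[0] = (0.0000, 0.0000)  (base)
link 0: phi[0] = -30 = -30 deg
  cos(-30 deg) = 0.8660, sin(-30 deg) = -0.5000
  joint[1] = (0.0000, 0.0000) + 1.1 * (0.8660, -0.5000) = (0.0000 + 0.9526, 0.0000 + -0.5500) = (0.9526, -0.5500)
link 1: phi[1] = -30 + 45 = 15 deg
  cos(15 deg) = 0.9659, sin(15 deg) = 0.2588
  joint[2] = (0.9526, -0.5500) + 2.4 * (0.9659, 0.2588) = (0.9526 + 2.3182, -0.5500 + 0.6212) = (3.2708, 0.0712)
link 2: phi[2] = -30 + 45 + 125 = 140 deg
  cos(140 deg) = -0.7660, sin(140 deg) = 0.6428
  joint[3] = (3.2708, 0.0712) + 11.4 * (-0.7660, 0.6428) = (3.2708 + -8.7329, 0.0712 + 7.3278) = (-5.4621, 7.3989)
End effector: (-5.4621, 7.3989)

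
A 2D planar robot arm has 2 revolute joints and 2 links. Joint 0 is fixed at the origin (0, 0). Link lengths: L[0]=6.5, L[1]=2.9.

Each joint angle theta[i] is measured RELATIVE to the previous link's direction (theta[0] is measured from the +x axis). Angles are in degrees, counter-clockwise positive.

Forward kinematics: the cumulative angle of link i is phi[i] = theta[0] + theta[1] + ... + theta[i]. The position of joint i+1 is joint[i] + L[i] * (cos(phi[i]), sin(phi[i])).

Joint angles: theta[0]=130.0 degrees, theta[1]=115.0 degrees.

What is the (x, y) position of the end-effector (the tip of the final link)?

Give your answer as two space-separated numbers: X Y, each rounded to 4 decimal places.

joint[0] = (0.0000, 0.0000)  (base)
link 0: phi[0] = 130 = 130 deg
  cos(130 deg) = -0.6428, sin(130 deg) = 0.7660
  joint[1] = (0.0000, 0.0000) + 6.5 * (-0.6428, 0.7660) = (0.0000 + -4.1781, 0.0000 + 4.9793) = (-4.1781, 4.9793)
link 1: phi[1] = 130 + 115 = 245 deg
  cos(245 deg) = -0.4226, sin(245 deg) = -0.9063
  joint[2] = (-4.1781, 4.9793) + 2.9 * (-0.4226, -0.9063) = (-4.1781 + -1.2256, 4.9793 + -2.6283) = (-5.4037, 2.3510)
End effector: (-5.4037, 2.3510)

Answer: -5.4037 2.3510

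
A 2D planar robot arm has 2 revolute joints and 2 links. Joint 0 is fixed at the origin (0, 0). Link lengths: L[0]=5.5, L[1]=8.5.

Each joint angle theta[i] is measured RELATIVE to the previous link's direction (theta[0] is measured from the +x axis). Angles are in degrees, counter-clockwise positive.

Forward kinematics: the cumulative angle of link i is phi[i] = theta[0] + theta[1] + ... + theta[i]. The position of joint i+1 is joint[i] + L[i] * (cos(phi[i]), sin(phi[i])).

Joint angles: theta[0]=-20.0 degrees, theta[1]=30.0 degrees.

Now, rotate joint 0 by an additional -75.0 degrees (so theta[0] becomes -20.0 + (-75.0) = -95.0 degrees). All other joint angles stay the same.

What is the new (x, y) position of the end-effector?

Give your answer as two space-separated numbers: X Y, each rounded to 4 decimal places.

Answer: 3.1129 -13.1827

Derivation:
joint[0] = (0.0000, 0.0000)  (base)
link 0: phi[0] = -95 = -95 deg
  cos(-95 deg) = -0.0872, sin(-95 deg) = -0.9962
  joint[1] = (0.0000, 0.0000) + 5.5 * (-0.0872, -0.9962) = (0.0000 + -0.4794, 0.0000 + -5.4791) = (-0.4794, -5.4791)
link 1: phi[1] = -95 + 30 = -65 deg
  cos(-65 deg) = 0.4226, sin(-65 deg) = -0.9063
  joint[2] = (-0.4794, -5.4791) + 8.5 * (0.4226, -0.9063) = (-0.4794 + 3.5923, -5.4791 + -7.7036) = (3.1129, -13.1827)
End effector: (3.1129, -13.1827)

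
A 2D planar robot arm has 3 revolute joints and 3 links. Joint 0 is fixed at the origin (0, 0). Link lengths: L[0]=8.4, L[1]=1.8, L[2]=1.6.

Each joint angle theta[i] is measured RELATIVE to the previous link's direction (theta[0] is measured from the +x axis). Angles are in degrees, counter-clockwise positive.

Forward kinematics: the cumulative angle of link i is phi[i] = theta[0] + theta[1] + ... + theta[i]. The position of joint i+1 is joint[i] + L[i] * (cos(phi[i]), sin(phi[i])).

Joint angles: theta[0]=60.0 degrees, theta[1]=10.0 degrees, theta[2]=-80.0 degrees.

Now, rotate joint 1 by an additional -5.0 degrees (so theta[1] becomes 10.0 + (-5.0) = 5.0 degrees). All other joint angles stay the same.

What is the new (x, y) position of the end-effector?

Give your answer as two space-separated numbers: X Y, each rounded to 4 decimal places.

joint[0] = (0.0000, 0.0000)  (base)
link 0: phi[0] = 60 = 60 deg
  cos(60 deg) = 0.5000, sin(60 deg) = 0.8660
  joint[1] = (0.0000, 0.0000) + 8.4 * (0.5000, 0.8660) = (0.0000 + 4.2000, 0.0000 + 7.2746) = (4.2000, 7.2746)
link 1: phi[1] = 60 + 5 = 65 deg
  cos(65 deg) = 0.4226, sin(65 deg) = 0.9063
  joint[2] = (4.2000, 7.2746) + 1.8 * (0.4226, 0.9063) = (4.2000 + 0.7607, 7.2746 + 1.6314) = (4.9607, 8.9060)
link 2: phi[2] = 60 + 5 + -80 = -15 deg
  cos(-15 deg) = 0.9659, sin(-15 deg) = -0.2588
  joint[3] = (4.9607, 8.9060) + 1.6 * (0.9659, -0.2588) = (4.9607 + 1.5455, 8.9060 + -0.4141) = (6.5062, 8.4919)
End effector: (6.5062, 8.4919)

Answer: 6.5062 8.4919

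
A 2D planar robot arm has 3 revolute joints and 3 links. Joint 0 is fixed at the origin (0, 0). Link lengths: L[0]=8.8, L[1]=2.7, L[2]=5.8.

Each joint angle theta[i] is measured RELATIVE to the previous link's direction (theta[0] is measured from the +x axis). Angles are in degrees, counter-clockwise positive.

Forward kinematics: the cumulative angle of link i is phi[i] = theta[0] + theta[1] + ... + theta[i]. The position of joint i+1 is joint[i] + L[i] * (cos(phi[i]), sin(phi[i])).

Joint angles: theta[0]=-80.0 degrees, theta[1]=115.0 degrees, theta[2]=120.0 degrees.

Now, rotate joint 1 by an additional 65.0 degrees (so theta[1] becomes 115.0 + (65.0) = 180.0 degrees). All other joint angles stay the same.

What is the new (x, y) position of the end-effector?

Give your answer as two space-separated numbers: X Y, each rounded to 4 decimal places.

joint[0] = (0.0000, 0.0000)  (base)
link 0: phi[0] = -80 = -80 deg
  cos(-80 deg) = 0.1736, sin(-80 deg) = -0.9848
  joint[1] = (0.0000, 0.0000) + 8.8 * (0.1736, -0.9848) = (0.0000 + 1.5281, 0.0000 + -8.6663) = (1.5281, -8.6663)
link 1: phi[1] = -80 + 180 = 100 deg
  cos(100 deg) = -0.1736, sin(100 deg) = 0.9848
  joint[2] = (1.5281, -8.6663) + 2.7 * (-0.1736, 0.9848) = (1.5281 + -0.4689, -8.6663 + 2.6590) = (1.0593, -6.0073)
link 2: phi[2] = -80 + 180 + 120 = 220 deg
  cos(220 deg) = -0.7660, sin(220 deg) = -0.6428
  joint[3] = (1.0593, -6.0073) + 5.8 * (-0.7660, -0.6428) = (1.0593 + -4.4431, -6.0073 + -3.7282) = (-3.3838, -9.7355)
End effector: (-3.3838, -9.7355)

Answer: -3.3838 -9.7355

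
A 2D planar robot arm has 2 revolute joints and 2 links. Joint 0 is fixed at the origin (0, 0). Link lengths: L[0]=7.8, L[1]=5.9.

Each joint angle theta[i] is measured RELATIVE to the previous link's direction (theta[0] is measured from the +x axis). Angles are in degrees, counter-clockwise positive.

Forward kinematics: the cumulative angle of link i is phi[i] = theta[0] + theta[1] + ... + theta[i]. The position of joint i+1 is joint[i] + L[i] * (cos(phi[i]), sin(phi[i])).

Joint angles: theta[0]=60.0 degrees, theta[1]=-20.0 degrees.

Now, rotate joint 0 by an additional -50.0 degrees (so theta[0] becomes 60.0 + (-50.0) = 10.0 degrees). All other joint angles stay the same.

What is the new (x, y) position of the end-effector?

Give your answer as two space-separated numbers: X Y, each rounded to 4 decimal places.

joint[0] = (0.0000, 0.0000)  (base)
link 0: phi[0] = 10 = 10 deg
  cos(10 deg) = 0.9848, sin(10 deg) = 0.1736
  joint[1] = (0.0000, 0.0000) + 7.8 * (0.9848, 0.1736) = (0.0000 + 7.6815, 0.0000 + 1.3545) = (7.6815, 1.3545)
link 1: phi[1] = 10 + -20 = -10 deg
  cos(-10 deg) = 0.9848, sin(-10 deg) = -0.1736
  joint[2] = (7.6815, 1.3545) + 5.9 * (0.9848, -0.1736) = (7.6815 + 5.8104, 1.3545 + -1.0245) = (13.4919, 0.3299)
End effector: (13.4919, 0.3299)

Answer: 13.4919 0.3299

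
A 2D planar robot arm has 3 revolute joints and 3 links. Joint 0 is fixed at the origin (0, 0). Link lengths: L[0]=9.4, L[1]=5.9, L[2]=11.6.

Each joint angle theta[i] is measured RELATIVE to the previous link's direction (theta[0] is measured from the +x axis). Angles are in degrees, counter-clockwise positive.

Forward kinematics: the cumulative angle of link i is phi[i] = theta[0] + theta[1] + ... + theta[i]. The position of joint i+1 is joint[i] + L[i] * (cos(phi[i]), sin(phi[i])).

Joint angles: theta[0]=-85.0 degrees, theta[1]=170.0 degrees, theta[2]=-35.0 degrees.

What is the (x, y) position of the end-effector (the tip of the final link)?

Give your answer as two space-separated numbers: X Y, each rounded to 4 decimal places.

Answer: 8.7898 5.3994

Derivation:
joint[0] = (0.0000, 0.0000)  (base)
link 0: phi[0] = -85 = -85 deg
  cos(-85 deg) = 0.0872, sin(-85 deg) = -0.9962
  joint[1] = (0.0000, 0.0000) + 9.4 * (0.0872, -0.9962) = (0.0000 + 0.8193, 0.0000 + -9.3642) = (0.8193, -9.3642)
link 1: phi[1] = -85 + 170 = 85 deg
  cos(85 deg) = 0.0872, sin(85 deg) = 0.9962
  joint[2] = (0.8193, -9.3642) + 5.9 * (0.0872, 0.9962) = (0.8193 + 0.5142, -9.3642 + 5.8775) = (1.3335, -3.4867)
link 2: phi[2] = -85 + 170 + -35 = 50 deg
  cos(50 deg) = 0.6428, sin(50 deg) = 0.7660
  joint[3] = (1.3335, -3.4867) + 11.6 * (0.6428, 0.7660) = (1.3335 + 7.4563, -3.4867 + 8.8861) = (8.7898, 5.3994)
End effector: (8.7898, 5.3994)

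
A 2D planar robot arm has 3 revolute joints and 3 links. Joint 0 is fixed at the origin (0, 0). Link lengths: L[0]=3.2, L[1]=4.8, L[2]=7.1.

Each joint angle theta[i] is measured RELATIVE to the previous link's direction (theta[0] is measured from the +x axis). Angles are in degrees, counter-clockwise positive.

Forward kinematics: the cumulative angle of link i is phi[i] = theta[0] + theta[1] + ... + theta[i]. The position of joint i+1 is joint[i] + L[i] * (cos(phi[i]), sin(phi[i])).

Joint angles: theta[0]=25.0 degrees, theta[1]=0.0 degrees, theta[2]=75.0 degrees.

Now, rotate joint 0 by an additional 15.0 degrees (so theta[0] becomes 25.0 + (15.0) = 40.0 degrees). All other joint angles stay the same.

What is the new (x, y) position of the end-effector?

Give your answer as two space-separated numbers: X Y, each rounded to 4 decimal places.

Answer: 3.1278 11.5771

Derivation:
joint[0] = (0.0000, 0.0000)  (base)
link 0: phi[0] = 40 = 40 deg
  cos(40 deg) = 0.7660, sin(40 deg) = 0.6428
  joint[1] = (0.0000, 0.0000) + 3.2 * (0.7660, 0.6428) = (0.0000 + 2.4513, 0.0000 + 2.0569) = (2.4513, 2.0569)
link 1: phi[1] = 40 + 0 = 40 deg
  cos(40 deg) = 0.7660, sin(40 deg) = 0.6428
  joint[2] = (2.4513, 2.0569) + 4.8 * (0.7660, 0.6428) = (2.4513 + 3.6770, 2.0569 + 3.0854) = (6.1284, 5.1423)
link 2: phi[2] = 40 + 0 + 75 = 115 deg
  cos(115 deg) = -0.4226, sin(115 deg) = 0.9063
  joint[3] = (6.1284, 5.1423) + 7.1 * (-0.4226, 0.9063) = (6.1284 + -3.0006, 5.1423 + 6.4348) = (3.1278, 11.5771)
End effector: (3.1278, 11.5771)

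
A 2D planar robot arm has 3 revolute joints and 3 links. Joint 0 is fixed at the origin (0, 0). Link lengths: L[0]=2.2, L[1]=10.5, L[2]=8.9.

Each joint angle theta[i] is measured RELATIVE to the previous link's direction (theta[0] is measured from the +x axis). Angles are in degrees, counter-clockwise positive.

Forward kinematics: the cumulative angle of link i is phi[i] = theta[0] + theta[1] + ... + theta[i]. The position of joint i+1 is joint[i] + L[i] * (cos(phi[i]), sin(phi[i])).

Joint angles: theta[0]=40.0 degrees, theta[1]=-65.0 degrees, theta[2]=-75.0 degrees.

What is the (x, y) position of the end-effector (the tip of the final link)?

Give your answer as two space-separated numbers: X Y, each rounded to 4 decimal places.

joint[0] = (0.0000, 0.0000)  (base)
link 0: phi[0] = 40 = 40 deg
  cos(40 deg) = 0.7660, sin(40 deg) = 0.6428
  joint[1] = (0.0000, 0.0000) + 2.2 * (0.7660, 0.6428) = (0.0000 + 1.6853, 0.0000 + 1.4141) = (1.6853, 1.4141)
link 1: phi[1] = 40 + -65 = -25 deg
  cos(-25 deg) = 0.9063, sin(-25 deg) = -0.4226
  joint[2] = (1.6853, 1.4141) + 10.5 * (0.9063, -0.4226) = (1.6853 + 9.5162, 1.4141 + -4.4375) = (11.2015, -3.0234)
link 2: phi[2] = 40 + -65 + -75 = -100 deg
  cos(-100 deg) = -0.1736, sin(-100 deg) = -0.9848
  joint[3] = (11.2015, -3.0234) + 8.9 * (-0.1736, -0.9848) = (11.2015 + -1.5455, -3.0234 + -8.7648) = (9.6561, -11.7881)
End effector: (9.6561, -11.7881)

Answer: 9.6561 -11.7881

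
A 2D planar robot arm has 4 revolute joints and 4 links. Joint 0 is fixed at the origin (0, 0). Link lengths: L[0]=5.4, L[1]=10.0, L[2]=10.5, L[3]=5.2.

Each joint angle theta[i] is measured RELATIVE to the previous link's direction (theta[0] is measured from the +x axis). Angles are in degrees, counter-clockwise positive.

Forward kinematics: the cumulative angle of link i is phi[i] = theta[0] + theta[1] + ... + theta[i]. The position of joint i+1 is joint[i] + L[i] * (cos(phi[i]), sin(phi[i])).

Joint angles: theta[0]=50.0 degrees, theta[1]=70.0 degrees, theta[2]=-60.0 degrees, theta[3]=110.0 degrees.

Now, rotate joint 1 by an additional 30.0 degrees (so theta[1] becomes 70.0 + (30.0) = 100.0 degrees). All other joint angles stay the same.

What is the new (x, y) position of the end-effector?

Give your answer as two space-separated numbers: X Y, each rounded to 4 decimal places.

joint[0] = (0.0000, 0.0000)  (base)
link 0: phi[0] = 50 = 50 deg
  cos(50 deg) = 0.6428, sin(50 deg) = 0.7660
  joint[1] = (0.0000, 0.0000) + 5.4 * (0.6428, 0.7660) = (0.0000 + 3.4711, 0.0000 + 4.1366) = (3.4711, 4.1366)
link 1: phi[1] = 50 + 100 = 150 deg
  cos(150 deg) = -0.8660, sin(150 deg) = 0.5000
  joint[2] = (3.4711, 4.1366) + 10 * (-0.8660, 0.5000) = (3.4711 + -8.6603, 4.1366 + 5.0000) = (-5.1892, 9.1366)
link 2: phi[2] = 50 + 100 + -60 = 90 deg
  cos(90 deg) = 0.0000, sin(90 deg) = 1.0000
  joint[3] = (-5.1892, 9.1366) + 10.5 * (0.0000, 1.0000) = (-5.1892 + 0.0000, 9.1366 + 10.5000) = (-5.1892, 19.6366)
link 3: phi[3] = 50 + 100 + -60 + 110 = 200 deg
  cos(200 deg) = -0.9397, sin(200 deg) = -0.3420
  joint[4] = (-5.1892, 19.6366) + 5.2 * (-0.9397, -0.3420) = (-5.1892 + -4.8864, 19.6366 + -1.7785) = (-10.0756, 17.8581)
End effector: (-10.0756, 17.8581)

Answer: -10.0756 17.8581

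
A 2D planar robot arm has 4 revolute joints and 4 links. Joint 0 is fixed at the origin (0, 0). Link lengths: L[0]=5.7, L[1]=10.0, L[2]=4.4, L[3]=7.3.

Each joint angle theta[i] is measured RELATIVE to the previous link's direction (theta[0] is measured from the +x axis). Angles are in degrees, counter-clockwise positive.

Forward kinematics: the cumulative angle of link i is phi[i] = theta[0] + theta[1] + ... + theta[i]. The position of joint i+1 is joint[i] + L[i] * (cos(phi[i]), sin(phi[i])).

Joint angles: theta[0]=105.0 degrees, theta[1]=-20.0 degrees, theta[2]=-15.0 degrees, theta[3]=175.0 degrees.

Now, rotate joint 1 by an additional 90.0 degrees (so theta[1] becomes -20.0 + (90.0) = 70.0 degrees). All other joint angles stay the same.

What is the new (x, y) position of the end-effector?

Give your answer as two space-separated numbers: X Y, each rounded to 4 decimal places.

Answer: -8.9558 4.7971

Derivation:
joint[0] = (0.0000, 0.0000)  (base)
link 0: phi[0] = 105 = 105 deg
  cos(105 deg) = -0.2588, sin(105 deg) = 0.9659
  joint[1] = (0.0000, 0.0000) + 5.7 * (-0.2588, 0.9659) = (0.0000 + -1.4753, 0.0000 + 5.5058) = (-1.4753, 5.5058)
link 1: phi[1] = 105 + 70 = 175 deg
  cos(175 deg) = -0.9962, sin(175 deg) = 0.0872
  joint[2] = (-1.4753, 5.5058) + 10 * (-0.9962, 0.0872) = (-1.4753 + -9.9619, 5.5058 + 0.8716) = (-11.4372, 6.3773)
link 2: phi[2] = 105 + 70 + -15 = 160 deg
  cos(160 deg) = -0.9397, sin(160 deg) = 0.3420
  joint[3] = (-11.4372, 6.3773) + 4.4 * (-0.9397, 0.3420) = (-11.4372 + -4.1346, 6.3773 + 1.5049) = (-15.5719, 7.8822)
link 3: phi[3] = 105 + 70 + -15 + 175 = 335 deg
  cos(335 deg) = 0.9063, sin(335 deg) = -0.4226
  joint[4] = (-15.5719, 7.8822) + 7.3 * (0.9063, -0.4226) = (-15.5719 + 6.6160, 7.8822 + -3.0851) = (-8.9558, 4.7971)
End effector: (-8.9558, 4.7971)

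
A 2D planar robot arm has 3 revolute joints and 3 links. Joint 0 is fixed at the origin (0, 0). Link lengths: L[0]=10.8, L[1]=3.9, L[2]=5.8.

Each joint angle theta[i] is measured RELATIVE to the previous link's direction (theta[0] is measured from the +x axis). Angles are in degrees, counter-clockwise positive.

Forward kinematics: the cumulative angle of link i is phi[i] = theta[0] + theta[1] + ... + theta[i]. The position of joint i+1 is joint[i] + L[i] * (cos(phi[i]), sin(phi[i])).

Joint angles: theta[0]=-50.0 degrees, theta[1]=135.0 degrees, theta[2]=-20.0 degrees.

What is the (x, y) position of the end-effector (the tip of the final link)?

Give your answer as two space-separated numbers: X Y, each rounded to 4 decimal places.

Answer: 9.7332 0.8685

Derivation:
joint[0] = (0.0000, 0.0000)  (base)
link 0: phi[0] = -50 = -50 deg
  cos(-50 deg) = 0.6428, sin(-50 deg) = -0.7660
  joint[1] = (0.0000, 0.0000) + 10.8 * (0.6428, -0.7660) = (0.0000 + 6.9421, 0.0000 + -8.2733) = (6.9421, -8.2733)
link 1: phi[1] = -50 + 135 = 85 deg
  cos(85 deg) = 0.0872, sin(85 deg) = 0.9962
  joint[2] = (6.9421, -8.2733) + 3.9 * (0.0872, 0.9962) = (6.9421 + 0.3399, -8.2733 + 3.8852) = (7.2820, -4.3881)
link 2: phi[2] = -50 + 135 + -20 = 65 deg
  cos(65 deg) = 0.4226, sin(65 deg) = 0.9063
  joint[3] = (7.2820, -4.3881) + 5.8 * (0.4226, 0.9063) = (7.2820 + 2.4512, -4.3881 + 5.2566) = (9.7332, 0.8685)
End effector: (9.7332, 0.8685)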